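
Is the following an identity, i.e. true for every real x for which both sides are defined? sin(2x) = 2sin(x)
Claim: sin(2x) = 2sin(x).
Test a specific point where both sides are defined: x = π/6.
LHS = sin(2x) ≈ 0.8660
RHS = 2sin(x) ≈ 1.0000
Since 0.8660 ≠ 1.0000, the equation fails at this point, so it cannot hold for every real x for which both sides are defined.
The correct double-angle formula is sin(2x) = 2sin(x)cos(x).

Conclusion: No, this is NOT an identity.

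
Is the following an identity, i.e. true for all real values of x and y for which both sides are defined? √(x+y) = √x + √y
No, this is NOT an identity.

Claim: √(x+y) = √x + √y.
Test a specific point where both sides are defined: x = 4, y = 2.
LHS = √(x+y) ≈ 2.4495
RHS = √x + √y ≈ 3.4142
Since 2.4495 ≠ 3.4142, the equation fails at this point, so it cannot hold for all real values of x and y for which both sides are defined.
Squaring the right side gives x + 2√(xy) + y, not x + y.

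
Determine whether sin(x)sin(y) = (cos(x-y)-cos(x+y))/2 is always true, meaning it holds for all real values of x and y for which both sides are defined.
Claim: sin(x)sin(y) = (cos(x-y)-cos(x+y))/2.
Reasoning: cos(x-y) = cos(x)cos(y) + sin(x)sin(y) and cos(x+y) = cos(x)cos(y) - sin(x)sin(y). Subtracting, cos(x-y) - cos(x+y) = 2sin(x)sin(y); divide by 2.
So the two sides agree for all real values of x and y for which both sides are defined.

Conclusion: Yes, this is an identity.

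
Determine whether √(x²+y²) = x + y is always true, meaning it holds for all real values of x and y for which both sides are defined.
Claim: √(x²+y²) = x + y.
Test a specific point where both sides are defined: x = -2, y = 2.
LHS = √(x²+y²) ≈ 2.8284
RHS = x + y ≈ 0.0000
Since 2.8284 ≠ 0.0000, the equation fails at this point, so it cannot hold for all real values of x and y for which both sides are defined.
(x+y)² = x² + 2xy + y², not x² + y², so the square root does not split this way.

Conclusion: No, this is NOT an identity.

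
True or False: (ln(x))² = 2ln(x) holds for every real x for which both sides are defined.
Claim: (ln(x))² = 2ln(x).
Test a specific point where both sides are defined: x = 2.
LHS = (ln(x))² ≈ 0.4805
RHS = 2ln(x) ≈ 1.3863
Since 0.4805 ≠ 1.3863, the equation fails at this point, so it cannot hold for every real x for which both sides are defined.
2ln(x) equals ln(x²), which is not the same as (ln x)².

Conclusion: False.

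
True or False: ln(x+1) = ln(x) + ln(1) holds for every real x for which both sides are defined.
Claim: ln(x+1) = ln(x) + ln(1).
Test a specific point where both sides are defined: x = 1/2.
LHS = ln(x+1) ≈ 0.4055
RHS = ln(x) + ln(1) ≈ -0.6931
Since 0.4055 ≠ -0.6931, the equation fails at this point, so it cannot hold for every real x for which both sides are defined.
ln(1) = 0, so the right side is just ln(x), which differs from ln(x+1).

Conclusion: False.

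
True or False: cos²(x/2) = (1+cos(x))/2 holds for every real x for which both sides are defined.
True.

Claim: cos²(x/2) = (1+cos(x))/2.
Reasoning: Use cos(2θ) = 2cos²θ - 1 with θ = x/2: cos(x) = 2cos²(x/2) - 1. Solving for cos²(x/2) gives (1 + cos(x))/2.
So the two sides agree for every real x for which both sides are defined.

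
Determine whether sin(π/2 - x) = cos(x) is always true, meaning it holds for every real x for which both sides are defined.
Yes, this is an identity.

Claim: sin(π/2 - x) = cos(x).
Reasoning: Use sin(u - v) = sin(u)cos(v) - cos(u)sin(v) with u = π/2, v = x: sin(π/2)cos(x) - cos(π/2)sin(x) = 1·cos(x) - 0·sin(x) = cos(x).
So the two sides agree for every real x for which both sides are defined.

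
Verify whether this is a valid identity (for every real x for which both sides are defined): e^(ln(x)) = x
Claim: e^(ln(x)) = x.
Reasoning: For x > 0, ln(x) is by definition the exponent p such that e^p = x. Raising e to that exponent therefore returns x: e^(ln x) = x.
So the two sides agree for every real x for which both sides are defined.

Conclusion: Yes, this is an identity.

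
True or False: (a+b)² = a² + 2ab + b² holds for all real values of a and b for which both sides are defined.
True.

Claim: (a+b)² = a² + 2ab + b².
Reasoning: Expand: (a+b)² = (a+b)(a+b) = a·a + a·b + b·a + b·b = a² + 2ab + b².
So the two sides agree for all real values of a and b for which both sides are defined.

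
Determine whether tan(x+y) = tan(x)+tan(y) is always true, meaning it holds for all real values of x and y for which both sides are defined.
No, this is NOT an identity.

Claim: tan(x+y) = tan(x)+tan(y).
Test a specific point where both sides are defined: x = -π/6, y = 3π/4.
LHS = tan(x+y) ≈ -3.7321
RHS = tan(x)+tan(y) ≈ -1.5774
Since -3.7321 ≠ -1.5774, the equation fails at this point, so it cannot hold for all real values of x and y for which both sides are defined.
The correct formula is tan(x+y) = (tan(x) + tan(y))/(1 - tan(x)tan(y)).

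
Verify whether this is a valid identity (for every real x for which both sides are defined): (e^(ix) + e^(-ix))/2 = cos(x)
Claim: (e^(ix) + e^(-ix))/2 = cos(x).
Reasoning: By Euler's formula e^(ix) = cos(x) + i·sin(x) and e^(-ix) = cos(x) - i·sin(x). Adding cancels the sine terms: e^(ix) + e^(-ix) = 2cos(x); divide by 2.
So the two sides agree for every real x for which both sides are defined.

Conclusion: Yes, this is an identity.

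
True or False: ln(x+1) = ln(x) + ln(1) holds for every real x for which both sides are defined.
False.

Claim: ln(x+1) = ln(x) + ln(1).
Test a specific point where both sides are defined: x = 3/2.
LHS = ln(x+1) ≈ 0.9163
RHS = ln(x) + ln(1) ≈ 0.4055
Since 0.9163 ≠ 0.4055, the equation fails at this point, so it cannot hold for every real x for which both sides are defined.
ln(1) = 0, so the right side is just ln(x), which differs from ln(x+1).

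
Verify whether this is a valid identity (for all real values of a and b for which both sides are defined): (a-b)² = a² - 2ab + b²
Claim: (a-b)² = a² - 2ab + b².
Reasoning: Expand: (a-b)² = (a-b)(a-b) = a·a - a·b - b·a + b·b = a² - 2ab + b².
So the two sides agree for all real values of a and b for which both sides are defined.

Conclusion: Yes, this is an identity.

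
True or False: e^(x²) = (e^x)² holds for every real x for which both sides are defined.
Claim: e^(x²) = (e^x)².
Test a specific point where both sides are defined: x = 3/2.
LHS = e^(x²) ≈ 9.4877
RHS = (e^x)² ≈ 20.0855
Since 9.4877 ≠ 20.0855, the equation fails at this point, so it cannot hold for every real x for which both sides are defined.
(e^x)² = e^(2x), and 2x ≠ x² in general.

Conclusion: False.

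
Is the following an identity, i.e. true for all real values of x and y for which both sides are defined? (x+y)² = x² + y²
Claim: (x+y)² = x² + y².
Test a specific point where both sides are defined: x = -3, y = 2.
LHS = (x+y)² ≈ 1.0000
RHS = x² + y² ≈ 13.0000
Since 1.0000 ≠ 13.0000, the equation fails at this point, so it cannot hold for all real values of x and y for which both sides are defined.
The correct expansion is (x+y)² = x² + 2xy + y²; the cross term 2xy is missing.

Conclusion: No, this is NOT an identity.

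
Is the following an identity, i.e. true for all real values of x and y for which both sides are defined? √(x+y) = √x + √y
No, this is NOT an identity.

Claim: √(x+y) = √x + √y.
Test a specific point where both sides are defined: x = 5, y = 5.
LHS = √(x+y) ≈ 3.1623
RHS = √x + √y ≈ 4.4721
Since 3.1623 ≠ 4.4721, the equation fails at this point, so it cannot hold for all real values of x and y for which both sides are defined.
Squaring the right side gives x + 2√(xy) + y, not x + y.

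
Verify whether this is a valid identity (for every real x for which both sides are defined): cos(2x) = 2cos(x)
No, this is NOT an identity.

Claim: cos(2x) = 2cos(x).
Test a specific point where both sides are defined: x = -π/2.
LHS = cos(2x) ≈ -1.0000
RHS = 2cos(x) ≈ 0.0000
Since -1.0000 ≠ 0.0000, the equation fails at this point, so it cannot hold for every real x for which both sides are defined.
The correct double-angle formula is cos(2x) = cos²x - sin²x.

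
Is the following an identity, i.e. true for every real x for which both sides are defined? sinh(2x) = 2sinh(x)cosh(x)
Yes, this is an identity.

Claim: sinh(2x) = 2sinh(x)cosh(x).
Reasoning: 2sinh(x)cosh(x) = 2 · (e^x - e^-x)/2 · (e^x + e^-x)/2 = (e^(2x) - e^(-2x))/2 = sinh(2x).
So the two sides agree for every real x for which both sides are defined.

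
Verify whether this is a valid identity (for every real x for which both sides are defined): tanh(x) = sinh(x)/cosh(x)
Claim: tanh(x) = sinh(x)/cosh(x).
Reasoning: tanh(x) is defined as sinh(x)/cosh(x) = (e^x - e^-x)/(e^x + e^-x); cosh(x) ≥ 1 is never zero, so this holds for every real x.
So the two sides agree for every real x for which both sides are defined.

Conclusion: Yes, this is an identity.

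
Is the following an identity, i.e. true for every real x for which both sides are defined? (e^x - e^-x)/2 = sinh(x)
Yes, this is an identity.

Claim: (e^x - e^-x)/2 = sinh(x).
Reasoning: This is exactly the definition of the hyperbolic sine: sinh(x) := (e^x - e^-x)/2.
So the two sides agree for every real x for which both sides are defined.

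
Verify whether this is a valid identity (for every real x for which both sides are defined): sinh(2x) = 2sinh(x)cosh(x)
Claim: sinh(2x) = 2sinh(x)cosh(x).
Reasoning: 2sinh(x)cosh(x) = 2 · (e^x - e^-x)/2 · (e^x + e^-x)/2 = (e^(2x) - e^(-2x))/2 = sinh(2x).
So the two sides agree for every real x for which both sides are defined.

Conclusion: Yes, this is an identity.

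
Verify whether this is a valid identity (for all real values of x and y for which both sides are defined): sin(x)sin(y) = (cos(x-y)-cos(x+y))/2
Claim: sin(x)sin(y) = (cos(x-y)-cos(x+y))/2.
Reasoning: cos(x-y) = cos(x)cos(y) + sin(x)sin(y) and cos(x+y) = cos(x)cos(y) - sin(x)sin(y). Subtracting, cos(x-y) - cos(x+y) = 2sin(x)sin(y); divide by 2.
So the two sides agree for all real values of x and y for which both sides are defined.

Conclusion: Yes, this is an identity.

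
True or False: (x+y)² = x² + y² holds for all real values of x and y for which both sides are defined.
False.

Claim: (x+y)² = x² + y².
Test a specific point where both sides are defined: x = 3/2, y = -1.
LHS = (x+y)² ≈ 0.2500
RHS = x² + y² ≈ 3.2500
Since 0.2500 ≠ 3.2500, the equation fails at this point, so it cannot hold for all real values of x and y for which both sides are defined.
The correct expansion is (x+y)² = x² + 2xy + y²; the cross term 2xy is missing.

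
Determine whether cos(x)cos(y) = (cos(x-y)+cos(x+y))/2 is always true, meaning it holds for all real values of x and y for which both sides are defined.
Yes, this is an identity.

Claim: cos(x)cos(y) = (cos(x-y)+cos(x+y))/2.
Reasoning: cos(x-y) = cos(x)cos(y) + sin(x)sin(y) and cos(x+y) = cos(x)cos(y) - sin(x)sin(y). Adding, cos(x-y) + cos(x+y) = 2cos(x)cos(y); divide by 2.
So the two sides agree for all real values of x and y for which both sides are defined.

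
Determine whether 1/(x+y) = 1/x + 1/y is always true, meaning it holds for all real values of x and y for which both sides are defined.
Claim: 1/(x+y) = 1/x + 1/y.
Test a specific point where both sides are defined: x = 3/2, y = 3/2.
LHS = 1/(x+y) ≈ 0.3333
RHS = 1/x + 1/y ≈ 1.3333
Since 0.3333 ≠ 1.3333, the equation fails at this point, so it cannot hold for all real values of x and y for which both sides are defined.
1/x + 1/y = (x+y)/(xy), which is not 1/(x+y).

Conclusion: No, this is NOT an identity.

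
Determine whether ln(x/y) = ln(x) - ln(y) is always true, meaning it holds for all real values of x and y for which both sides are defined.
Claim: ln(x/y) = ln(x) - ln(y).
Reasoning: Both sides are simultaneously defined only when x, y > 0. Write x = e^p, y = e^q. Then x/y = e^(p-q), so ln(x/y) = p - q = ln(x) - ln(y).
So the two sides agree for all real values of x and y for which both sides are defined.

Conclusion: Yes, this is an identity.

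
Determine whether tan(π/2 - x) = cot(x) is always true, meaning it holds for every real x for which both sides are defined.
Claim: tan(π/2 - x) = cot(x).
Reasoning: tan(π/2 - x) = sin(π/2 - x)/cos(π/2 - x) = cos(x)/sin(x) = cot(x), using the cofunction identities sin(π/2 - x) = cos(x) and cos(π/2 - x) = sin(x).
So the two sides agree for every real x for which both sides are defined.

Conclusion: Yes, this is an identity.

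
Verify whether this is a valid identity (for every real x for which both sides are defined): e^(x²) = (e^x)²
No, this is NOT an identity.

Claim: e^(x²) = (e^x)².
Test a specific point where both sides are defined: x = -1.
LHS = e^(x²) ≈ 2.7183
RHS = (e^x)² ≈ 0.1353
Since 2.7183 ≠ 0.1353, the equation fails at this point, so it cannot hold for every real x for which both sides are defined.
(e^x)² = e^(2x), and 2x ≠ x² in general.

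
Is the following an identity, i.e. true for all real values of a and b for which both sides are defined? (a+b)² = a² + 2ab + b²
Claim: (a+b)² = a² + 2ab + b².
Reasoning: Expand: (a+b)² = (a+b)(a+b) = a·a + a·b + b·a + b·b = a² + 2ab + b².
So the two sides agree for all real values of a and b for which both sides are defined.

Conclusion: Yes, this is an identity.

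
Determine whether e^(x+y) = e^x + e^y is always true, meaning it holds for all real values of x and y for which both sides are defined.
No, this is NOT an identity.

Claim: e^(x+y) = e^x + e^y.
Test a specific point where both sides are defined: x = 3/2, y = 2.
LHS = e^(x+y) ≈ 33.1155
RHS = e^x + e^y ≈ 11.8707
Since 33.1155 ≠ 11.8707, the equation fails at this point, so it cannot hold for all real values of x and y for which both sides are defined.
The correct rule is e^(x+y) = e^x · e^y (a product, not a sum).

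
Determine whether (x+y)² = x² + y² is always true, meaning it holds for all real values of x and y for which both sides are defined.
No, this is NOT an identity.

Claim: (x+y)² = x² + y².
Test a specific point where both sides are defined: x = 1, y = -3.
LHS = (x+y)² ≈ 4.0000
RHS = x² + y² ≈ 10.0000
Since 4.0000 ≠ 10.0000, the equation fails at this point, so it cannot hold for all real values of x and y for which both sides are defined.
The correct expansion is (x+y)² = x² + 2xy + y²; the cross term 2xy is missing.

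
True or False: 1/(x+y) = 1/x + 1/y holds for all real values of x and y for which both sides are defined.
False.

Claim: 1/(x+y) = 1/x + 1/y.
Test a specific point where both sides are defined: x = 2, y = 5.
LHS = 1/(x+y) ≈ 0.1429
RHS = 1/x + 1/y ≈ 0.7000
Since 0.1429 ≠ 0.7000, the equation fails at this point, so it cannot hold for all real values of x and y for which both sides are defined.
1/x + 1/y = (x+y)/(xy), which is not 1/(x+y).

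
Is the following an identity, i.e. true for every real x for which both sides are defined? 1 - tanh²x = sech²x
Yes, this is an identity.

Claim: 1 - tanh²x = sech²x.
Reasoning: Divide cosh²x - sinh²x = 1 through by cosh²x (never zero): 1 - tanh²x = 1/cosh²x = sech²x.
So the two sides agree for every real x for which both sides are defined.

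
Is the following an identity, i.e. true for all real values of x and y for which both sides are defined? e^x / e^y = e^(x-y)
Yes, this is an identity.

Claim: e^x / e^y = e^(x-y).
Reasoning: 1/e^y = e^(-y), so e^x / e^y = e^x · e^(-y) = e^(x + (-y)) = e^(x-y) by the product rule for exponents.
So the two sides agree for all real values of x and y for which both sides are defined.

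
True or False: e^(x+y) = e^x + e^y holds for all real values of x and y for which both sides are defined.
Claim: e^(x+y) = e^x + e^y.
Test a specific point where both sides are defined: x = 3/2, y = -1.
LHS = e^(x+y) ≈ 1.6487
RHS = e^x + e^y ≈ 4.8496
Since 1.6487 ≠ 4.8496, the equation fails at this point, so it cannot hold for all real values of x and y for which both sides are defined.
The correct rule is e^(x+y) = e^x · e^y (a product, not a sum).

Conclusion: False.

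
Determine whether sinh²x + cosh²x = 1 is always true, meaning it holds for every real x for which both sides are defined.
No, this is NOT an identity.

Claim: sinh²x + cosh²x = 1.
Test a specific point where both sides are defined: x = 4.
LHS = sinh²x + cosh²x ≈ 1490.4792
RHS = 1 ≈ 1.0000
Since 1490.4792 ≠ 1.0000, the equation fails at this point, so it cannot hold for every real x for which both sides are defined.
The correct hyperbolic identity is cosh²x - sinh²x = 1 (a difference); the sum sinh²x + cosh²x equals cosh(2x).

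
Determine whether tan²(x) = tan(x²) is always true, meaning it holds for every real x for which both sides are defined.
No, this is NOT an identity.

Claim: tan²(x) = tan(x²).
Test a specific point where both sides are defined: x = π/4.
LHS = tan²(x) ≈ 1.0000
RHS = tan(x²) ≈ 0.7092
Since 1.0000 ≠ 0.7092, the equation fails at this point, so it cannot hold for every real x for which both sides are defined.
tan²(x) means (tan x)², squaring the output; tan(x²) squares the input. These are different functions.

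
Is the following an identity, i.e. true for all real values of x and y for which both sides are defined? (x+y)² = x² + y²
Claim: (x+y)² = x² + y².
Test a specific point where both sides are defined: x = 3/2, y = 3/2.
LHS = (x+y)² ≈ 9.0000
RHS = x² + y² ≈ 4.5000
Since 9.0000 ≠ 4.5000, the equation fails at this point, so it cannot hold for all real values of x and y for which both sides are defined.
The correct expansion is (x+y)² = x² + 2xy + y²; the cross term 2xy is missing.

Conclusion: No, this is NOT an identity.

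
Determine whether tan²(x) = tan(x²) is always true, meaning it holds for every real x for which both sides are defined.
No, this is NOT an identity.

Claim: tan²(x) = tan(x²).
Test a specific point where both sides are defined: x = π.
LHS = tan²(x) ≈ 0.0000
RHS = tan(x²) ≈ 0.4767
Since 0.0000 ≠ 0.4767, the equation fails at this point, so it cannot hold for every real x for which both sides are defined.
tan²(x) means (tan x)², squaring the output; tan(x²) squares the input. These are different functions.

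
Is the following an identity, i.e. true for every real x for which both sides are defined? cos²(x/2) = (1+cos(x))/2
Claim: cos²(x/2) = (1+cos(x))/2.
Reasoning: Use cos(2θ) = 2cos²θ - 1 with θ = x/2: cos(x) = 2cos²(x/2) - 1. Solving for cos²(x/2) gives (1 + cos(x))/2.
So the two sides agree for every real x for which both sides are defined.

Conclusion: Yes, this is an identity.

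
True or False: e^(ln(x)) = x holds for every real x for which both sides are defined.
Claim: e^(ln(x)) = x.
Reasoning: For x > 0, ln(x) is by definition the exponent p such that e^p = x. Raising e to that exponent therefore returns x: e^(ln x) = x.
So the two sides agree for every real x for which both sides are defined.

Conclusion: True.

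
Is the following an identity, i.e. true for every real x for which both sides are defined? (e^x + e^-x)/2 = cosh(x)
Claim: (e^x + e^-x)/2 = cosh(x).
Reasoning: This is exactly the definition of the hyperbolic cosine: cosh(x) := (e^x + e^-x)/2.
So the two sides agree for every real x for which both sides are defined.

Conclusion: Yes, this is an identity.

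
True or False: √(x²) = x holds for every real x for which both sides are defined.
Claim: √(x²) = x.
Test a specific point where both sides are defined: x = -2.
LHS = √(x²) ≈ 2.0000
RHS = x ≈ -2.0000
Since 2.0000 ≠ -2.0000, the equation fails at this point, so it cannot hold for every real x for which both sides are defined.
√(x²) = |x|, which differs from x whenever x < 0 (both sides are defined for every real x).

Conclusion: False.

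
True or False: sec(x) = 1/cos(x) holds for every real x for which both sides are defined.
Claim: sec(x) = 1/cos(x).
Reasoning: sec(x) is by definition the reciprocal of cos(x), wherever cos(x) ≠ 0.
So the two sides agree for every real x for which both sides are defined.

Conclusion: True.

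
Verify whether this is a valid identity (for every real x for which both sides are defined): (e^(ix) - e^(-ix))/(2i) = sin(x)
Yes, this is an identity.

Claim: (e^(ix) - e^(-ix))/(2i) = sin(x).
Reasoning: By Euler's formula e^(ix) = cos(x) + i·sin(x) and e^(-ix) = cos(x) - i·sin(x). Subtracting cancels the cosine terms: e^(ix) - e^(-ix) = 2i·sin(x); divide by 2i.
So the two sides agree for every real x for which both sides are defined.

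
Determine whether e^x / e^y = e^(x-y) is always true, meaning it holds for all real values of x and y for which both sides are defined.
Claim: e^x / e^y = e^(x-y).
Reasoning: 1/e^y = e^(-y), so e^x / e^y = e^x · e^(-y) = e^(x + (-y)) = e^(x-y) by the product rule for exponents.
So the two sides agree for all real values of x and y for which both sides are defined.

Conclusion: Yes, this is an identity.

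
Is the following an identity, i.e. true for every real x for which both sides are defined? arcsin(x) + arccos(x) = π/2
Yes, this is an identity.

Claim: arcsin(x) + arccos(x) = π/2.
Reasoning: Both sides are defined for -1 ≤ x ≤ 1. Let θ = arcsin(x), so sin θ = x and θ ∈ [-π/2, π/2]. Then cos(π/2 - θ) = sin θ = x and π/2 - θ ∈ [0, π], which is exactly the range of arccos, so arccos(x) = π/2 - θ. Adding: arcsin(x) + arccos(x) = θ + (π/2 - θ) = π/2.
So the two sides agree for every real x for which both sides are defined.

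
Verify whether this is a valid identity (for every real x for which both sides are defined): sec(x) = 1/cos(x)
Yes, this is an identity.

Claim: sec(x) = 1/cos(x).
Reasoning: sec(x) is by definition the reciprocal of cos(x), wherever cos(x) ≠ 0.
So the two sides agree for every real x for which both sides are defined.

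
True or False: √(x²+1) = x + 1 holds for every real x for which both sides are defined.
False.

Claim: √(x²+1) = x + 1.
Test a specific point where both sides are defined: x = 1.
LHS = √(x²+1) ≈ 1.4142
RHS = x + 1 ≈ 2.0000
Since 1.4142 ≠ 2.0000, the equation fails at this point, so it cannot hold for every real x for which both sides are defined.
(x+1)² = x² + 2x + 1 ≠ x² + 1 unless x = 0.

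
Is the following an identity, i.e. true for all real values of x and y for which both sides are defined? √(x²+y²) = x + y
Claim: √(x²+y²) = x + y.
Test a specific point where both sides are defined: x = 3, y = 5.
LHS = √(x²+y²) ≈ 5.8310
RHS = x + y ≈ 8.0000
Since 5.8310 ≠ 8.0000, the equation fails at this point, so it cannot hold for all real values of x and y for which both sides are defined.
(x+y)² = x² + 2xy + y², not x² + y², so the square root does not split this way.

Conclusion: No, this is NOT an identity.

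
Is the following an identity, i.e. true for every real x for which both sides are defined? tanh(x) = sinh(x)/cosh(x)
Yes, this is an identity.

Claim: tanh(x) = sinh(x)/cosh(x).
Reasoning: tanh(x) is defined as sinh(x)/cosh(x) = (e^x - e^-x)/(e^x + e^-x); cosh(x) ≥ 1 is never zero, so this holds for every real x.
So the two sides agree for every real x for which both sides are defined.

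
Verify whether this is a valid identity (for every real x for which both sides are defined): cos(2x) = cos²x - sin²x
Claim: cos(2x) = cos²x - sin²x.
Reasoning: Put y = x in the addition formula cos(x+y) = cos(x)cos(y) - sin(x)sin(y): cos(2x) = cos²x - sin²x.
So the two sides agree for every real x for which both sides are defined.

Conclusion: Yes, this is an identity.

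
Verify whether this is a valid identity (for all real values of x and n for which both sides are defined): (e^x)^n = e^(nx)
Yes, this is an identity.

Claim: (e^x)^n = e^(nx).
Reasoning: e^x is a positive real number, and for a positive base B and real exponent n, B^n = e^(n·ln B). With B = e^x, ln B = x, so (e^x)^n = e^(n·x).
So the two sides agree for all real values of x and n for which both sides are defined.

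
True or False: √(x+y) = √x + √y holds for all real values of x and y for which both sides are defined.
Claim: √(x+y) = √x + √y.
Test a specific point where both sides are defined: x = 3/2, y = 5.
LHS = √(x+y) ≈ 2.5495
RHS = √x + √y ≈ 3.4608
Since 2.5495 ≠ 3.4608, the equation fails at this point, so it cannot hold for all real values of x and y for which both sides are defined.
Squaring the right side gives x + 2√(xy) + y, not x + y.

Conclusion: False.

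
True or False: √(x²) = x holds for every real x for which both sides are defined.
False.

Claim: √(x²) = x.
Test a specific point where both sides are defined: x = -3.
LHS = √(x²) ≈ 3.0000
RHS = x ≈ -3.0000
Since 3.0000 ≠ -3.0000, the equation fails at this point, so it cannot hold for every real x for which both sides are defined.
√(x²) = |x|, which differs from x whenever x < 0 (both sides are defined for every real x).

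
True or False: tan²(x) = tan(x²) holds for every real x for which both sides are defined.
False.

Claim: tan²(x) = tan(x²).
Test a specific point where both sides are defined: x = π/6.
LHS = tan²(x) ≈ 0.3333
RHS = tan(x²) ≈ 0.2812
Since 0.3333 ≠ 0.2812, the equation fails at this point, so it cannot hold for every real x for which both sides are defined.
tan²(x) means (tan x)², squaring the output; tan(x²) squares the input. These are different functions.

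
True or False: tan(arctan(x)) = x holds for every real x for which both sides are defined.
Claim: tan(arctan(x)) = x.
Reasoning: For every real x, arctan(x) is by definition the angle in (-π/2, π/2) whose tangent equals x. Taking the tangent of that angle returns x.
So the two sides agree for every real x for which both sides are defined.

Conclusion: True.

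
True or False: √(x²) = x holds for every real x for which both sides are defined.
Claim: √(x²) = x.
Test a specific point where both sides are defined: x = -2.
LHS = √(x²) ≈ 2.0000
RHS = x ≈ -2.0000
Since 2.0000 ≠ -2.0000, the equation fails at this point, so it cannot hold for every real x for which both sides are defined.
√(x²) = |x|, which differs from x whenever x < 0 (both sides are defined for every real x).

Conclusion: False.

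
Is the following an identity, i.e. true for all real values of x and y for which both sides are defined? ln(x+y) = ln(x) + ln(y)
Claim: ln(x+y) = ln(x) + ln(y).
Test a specific point where both sides are defined: x = 3/2, y = 3/2.
LHS = ln(x+y) ≈ 1.0986
RHS = ln(x) + ln(y) ≈ 0.8109
Since 1.0986 ≠ 0.8109, the equation fails at this point, so it cannot hold for all real values of x and y for which both sides are defined.
ln(x) + ln(y) = ln(xy), not ln(x+y).

Conclusion: No, this is NOT an identity.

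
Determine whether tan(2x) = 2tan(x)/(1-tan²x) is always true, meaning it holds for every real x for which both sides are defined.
Claim: tan(2x) = 2tan(x)/(1-tan²x).
Reasoning: tan(2x) = sin(2x)/cos(2x) = 2sin(x)cos(x) / (cos²x - sin²x). Divide numerator and denominator by cos²x: 2tan(x) / (1 - tan²x).
So the two sides agree for every real x for which both sides are defined.

Conclusion: Yes, this is an identity.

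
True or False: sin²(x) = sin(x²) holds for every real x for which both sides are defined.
Claim: sin²(x) = sin(x²).
Test a specific point where both sides are defined: x = -π/2.
LHS = sin²(x) ≈ 1.0000
RHS = sin(x²) ≈ 0.6243
Since 1.0000 ≠ 0.6243, the equation fails at this point, so it cannot hold for every real x for which both sides are defined.
sin²(x) means (sin x)², squaring the output; sin(x²) squares the input. These are different functions.

Conclusion: False.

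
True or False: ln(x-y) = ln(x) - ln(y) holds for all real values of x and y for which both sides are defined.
False.

Claim: ln(x-y) = ln(x) - ln(y).
Test a specific point where both sides are defined: x = 1, y = 1/2.
LHS = ln(x-y) ≈ -0.6931
RHS = ln(x) - ln(y) ≈ 0.6931
Since -0.6931 ≠ 0.6931, the equation fails at this point, so it cannot hold for all real values of x and y for which both sides are defined.
ln(x) - ln(y) = ln(x/y), not ln(x-y).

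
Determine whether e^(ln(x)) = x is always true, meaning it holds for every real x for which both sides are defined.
Yes, this is an identity.

Claim: e^(ln(x)) = x.
Reasoning: For x > 0, ln(x) is by definition the exponent p such that e^p = x. Raising e to that exponent therefore returns x: e^(ln x) = x.
So the two sides agree for every real x for which both sides are defined.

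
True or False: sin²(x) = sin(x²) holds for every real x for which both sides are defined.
False.

Claim: sin²(x) = sin(x²).
Test a specific point where both sides are defined: x = -π/6.
LHS = sin²(x) ≈ 0.2500
RHS = sin(x²) ≈ 0.2707
Since 0.2500 ≠ 0.2707, the equation fails at this point, so it cannot hold for every real x for which both sides are defined.
sin²(x) means (sin x)², squaring the output; sin(x²) squares the input. These are different functions.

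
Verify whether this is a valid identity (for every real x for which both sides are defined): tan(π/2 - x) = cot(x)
Yes, this is an identity.

Claim: tan(π/2 - x) = cot(x).
Reasoning: tan(π/2 - x) = sin(π/2 - x)/cos(π/2 - x) = cos(x)/sin(x) = cot(x), using the cofunction identities sin(π/2 - x) = cos(x) and cos(π/2 - x) = sin(x).
So the two sides agree for every real x for which both sides are defined.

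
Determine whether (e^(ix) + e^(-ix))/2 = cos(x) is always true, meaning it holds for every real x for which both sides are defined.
Yes, this is an identity.

Claim: (e^(ix) + e^(-ix))/2 = cos(x).
Reasoning: By Euler's formula e^(ix) = cos(x) + i·sin(x) and e^(-ix) = cos(x) - i·sin(x). Adding cancels the sine terms: e^(ix) + e^(-ix) = 2cos(x); divide by 2.
So the two sides agree for every real x for which both sides are defined.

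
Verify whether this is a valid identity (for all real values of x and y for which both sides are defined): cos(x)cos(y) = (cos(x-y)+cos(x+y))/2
Yes, this is an identity.

Claim: cos(x)cos(y) = (cos(x-y)+cos(x+y))/2.
Reasoning: cos(x-y) = cos(x)cos(y) + sin(x)sin(y) and cos(x+y) = cos(x)cos(y) - sin(x)sin(y). Adding, cos(x-y) + cos(x+y) = 2cos(x)cos(y); divide by 2.
So the two sides agree for all real values of x and y for which both sides are defined.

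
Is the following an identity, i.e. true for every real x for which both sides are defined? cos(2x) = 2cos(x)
No, this is NOT an identity.

Claim: cos(2x) = 2cos(x).
Test a specific point where both sides are defined: x = -π/6.
LHS = cos(2x) ≈ 0.5000
RHS = 2cos(x) ≈ 1.7321
Since 0.5000 ≠ 1.7321, the equation fails at this point, so it cannot hold for every real x for which both sides are defined.
The correct double-angle formula is cos(2x) = cos²x - sin²x.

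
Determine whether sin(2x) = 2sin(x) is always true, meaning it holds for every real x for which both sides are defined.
Claim: sin(2x) = 2sin(x).
Test a specific point where both sides are defined: x = -π/6.
LHS = sin(2x) ≈ -0.8660
RHS = 2sin(x) ≈ -1.0000
Since -0.8660 ≠ -1.0000, the equation fails at this point, so it cannot hold for every real x for which both sides are defined.
The correct double-angle formula is sin(2x) = 2sin(x)cos(x).

Conclusion: No, this is NOT an identity.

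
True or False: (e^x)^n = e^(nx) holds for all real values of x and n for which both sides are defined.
Claim: (e^x)^n = e^(nx).
Reasoning: e^x is a positive real number, and for a positive base B and real exponent n, B^n = e^(n·ln B). With B = e^x, ln B = x, so (e^x)^n = e^(n·x).
So the two sides agree for all real values of x and n for which both sides are defined.

Conclusion: True.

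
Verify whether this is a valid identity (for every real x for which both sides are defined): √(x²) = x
Claim: √(x²) = x.
Test a specific point where both sides are defined: x = -1.
LHS = √(x²) ≈ 1.0000
RHS = x ≈ -1.0000
Since 1.0000 ≠ -1.0000, the equation fails at this point, so it cannot hold for every real x for which both sides are defined.
√(x²) = |x|, which differs from x whenever x < 0 (both sides are defined for every real x).

Conclusion: No, this is NOT an identity.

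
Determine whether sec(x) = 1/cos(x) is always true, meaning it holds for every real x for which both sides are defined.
Claim: sec(x) = 1/cos(x).
Reasoning: sec(x) is by definition the reciprocal of cos(x), wherever cos(x) ≠ 0.
So the two sides agree for every real x for which both sides are defined.

Conclusion: Yes, this is an identity.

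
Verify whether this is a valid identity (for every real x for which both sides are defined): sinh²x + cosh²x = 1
No, this is NOT an identity.

Claim: sinh²x + cosh²x = 1.
Test a specific point where both sides are defined: x = 1.
LHS = sinh²x + cosh²x ≈ 3.7622
RHS = 1 ≈ 1.0000
Since 3.7622 ≠ 1.0000, the equation fails at this point, so it cannot hold for every real x for which both sides are defined.
The correct hyperbolic identity is cosh²x - sinh²x = 1 (a difference); the sum sinh²x + cosh²x equals cosh(2x).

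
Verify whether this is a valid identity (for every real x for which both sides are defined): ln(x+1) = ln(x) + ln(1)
Claim: ln(x+1) = ln(x) + ln(1).
Test a specific point where both sides are defined: x = 3/2.
LHS = ln(x+1) ≈ 0.9163
RHS = ln(x) + ln(1) ≈ 0.4055
Since 0.9163 ≠ 0.4055, the equation fails at this point, so it cannot hold for every real x for which both sides are defined.
ln(1) = 0, so the right side is just ln(x), which differs from ln(x+1).

Conclusion: No, this is NOT an identity.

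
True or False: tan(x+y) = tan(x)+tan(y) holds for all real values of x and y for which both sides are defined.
Claim: tan(x+y) = tan(x)+tan(y).
Test a specific point where both sides are defined: x = 3π/4, y = π/3.
LHS = tan(x+y) ≈ 0.2679
RHS = tan(x)+tan(y) ≈ 0.7321
Since 0.2679 ≠ 0.7321, the equation fails at this point, so it cannot hold for all real values of x and y for which both sides are defined.
The correct formula is tan(x+y) = (tan(x) + tan(y))/(1 - tan(x)tan(y)).

Conclusion: False.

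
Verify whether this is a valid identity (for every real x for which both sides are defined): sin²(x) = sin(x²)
No, this is NOT an identity.

Claim: sin²(x) = sin(x²).
Test a specific point where both sides are defined: x = π.
LHS = sin²(x) ≈ 0.0000
RHS = sin(x²) ≈ -0.4303
Since 0.0000 ≠ -0.4303, the equation fails at this point, so it cannot hold for every real x for which both sides are defined.
sin²(x) means (sin x)², squaring the output; sin(x²) squares the input. These are different functions.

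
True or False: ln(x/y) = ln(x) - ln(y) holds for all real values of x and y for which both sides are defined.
True.

Claim: ln(x/y) = ln(x) - ln(y).
Reasoning: Both sides are simultaneously defined only when x, y > 0. Write x = e^p, y = e^q. Then x/y = e^(p-q), so ln(x/y) = p - q = ln(x) - ln(y).
So the two sides agree for all real values of x and y for which both sides are defined.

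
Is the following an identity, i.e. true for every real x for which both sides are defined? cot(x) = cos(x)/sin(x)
Claim: cot(x) = cos(x)/sin(x).
Reasoning: cot(x) is defined as 1/tan(x) = 1/(sin(x)/cos(x)) = cos(x)/sin(x), wherever sin(x) ≠ 0.
So the two sides agree for every real x for which both sides are defined.

Conclusion: Yes, this is an identity.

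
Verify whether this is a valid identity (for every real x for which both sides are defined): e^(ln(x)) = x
Yes, this is an identity.

Claim: e^(ln(x)) = x.
Reasoning: For x > 0, ln(x) is by definition the exponent p such that e^p = x. Raising e to that exponent therefore returns x: e^(ln x) = x.
So the two sides agree for every real x for which both sides are defined.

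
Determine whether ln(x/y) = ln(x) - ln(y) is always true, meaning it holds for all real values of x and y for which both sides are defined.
Yes, this is an identity.

Claim: ln(x/y) = ln(x) - ln(y).
Reasoning: Both sides are simultaneously defined only when x, y > 0. Write x = e^p, y = e^q. Then x/y = e^(p-q), so ln(x/y) = p - q = ln(x) - ln(y).
So the two sides agree for all real values of x and y for which both sides are defined.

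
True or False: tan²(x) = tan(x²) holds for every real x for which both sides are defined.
False.

Claim: tan²(x) = tan(x²).
Test a specific point where both sides are defined: x = 2π/3.
LHS = tan²(x) ≈ 3.0000
RHS = tan(x²) ≈ 2.9590
Since 3.0000 ≠ 2.9590, the equation fails at this point, so it cannot hold for every real x for which both sides are defined.
tan²(x) means (tan x)², squaring the output; tan(x²) squares the input. These are different functions.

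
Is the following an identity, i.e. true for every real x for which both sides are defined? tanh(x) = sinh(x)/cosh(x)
Yes, this is an identity.

Claim: tanh(x) = sinh(x)/cosh(x).
Reasoning: tanh(x) is defined as sinh(x)/cosh(x) = (e^x - e^-x)/(e^x + e^-x); cosh(x) ≥ 1 is never zero, so this holds for every real x.
So the two sides agree for every real x for which both sides are defined.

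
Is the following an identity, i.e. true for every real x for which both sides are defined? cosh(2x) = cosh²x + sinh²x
Claim: cosh(2x) = cosh²x + sinh²x.
Reasoning: cosh²x = (e^(2x) + 2 + e^(-2x))/4 and sinh²x = (e^(2x) - 2 + e^(-2x))/4. Adding gives (2e^(2x) + 2e^(-2x))/4 = (e^(2x) + e^(-2x))/2 = cosh(2x).
So the two sides agree for every real x for which both sides are defined.

Conclusion: Yes, this is an identity.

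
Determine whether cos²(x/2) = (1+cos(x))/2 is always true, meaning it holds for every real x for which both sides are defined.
Claim: cos²(x/2) = (1+cos(x))/2.
Reasoning: Use cos(2θ) = 2cos²θ - 1 with θ = x/2: cos(x) = 2cos²(x/2) - 1. Solving for cos²(x/2) gives (1 + cos(x))/2.
So the two sides agree for every real x for which both sides are defined.

Conclusion: Yes, this is an identity.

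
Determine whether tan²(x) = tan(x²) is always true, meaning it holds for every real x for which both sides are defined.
No, this is NOT an identity.

Claim: tan²(x) = tan(x²).
Test a specific point where both sides are defined: x = -π/3.
LHS = tan²(x) ≈ 3.0000
RHS = tan(x²) ≈ 1.9485
Since 3.0000 ≠ 1.9485, the equation fails at this point, so it cannot hold for every real x for which both sides are defined.
tan²(x) means (tan x)², squaring the output; tan(x²) squares the input. These are different functions.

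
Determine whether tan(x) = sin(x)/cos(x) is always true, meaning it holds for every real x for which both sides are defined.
Yes, this is an identity.

Claim: tan(x) = sin(x)/cos(x).
Reasoning: For an angle x whose terminal point on the unit circle is (cos x, sin x), tan(x) is defined as the ratio (second coordinate)/(first coordinate) = sin(x)/cos(x), wherever cos(x) ≠ 0.
So the two sides agree for every real x for which both sides are defined.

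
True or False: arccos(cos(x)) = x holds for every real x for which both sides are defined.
False.

Claim: arccos(cos(x)) = x.
Test a specific point where both sides are defined: x = -π/4.
LHS = arccos(cos(x)) ≈ 0.7854
RHS = x ≈ -0.7854
Since 0.7854 ≠ -0.7854, the equation fails at this point, so it cannot hold for every real x for which both sides are defined.
arccos only returns values in [0, π], so arccos(cos(x)) = x holds only for x in that interval, not for all real x.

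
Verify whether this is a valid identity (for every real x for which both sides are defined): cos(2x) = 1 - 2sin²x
Claim: cos(2x) = 1 - 2sin²x.
Reasoning: cos(2x) = cos²x - sin²x. Replace cos²x by 1 - sin²x: (1 - sin²x) - sin²x = 1 - 2sin²x.
So the two sides agree for every real x for which both sides are defined.

Conclusion: Yes, this is an identity.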